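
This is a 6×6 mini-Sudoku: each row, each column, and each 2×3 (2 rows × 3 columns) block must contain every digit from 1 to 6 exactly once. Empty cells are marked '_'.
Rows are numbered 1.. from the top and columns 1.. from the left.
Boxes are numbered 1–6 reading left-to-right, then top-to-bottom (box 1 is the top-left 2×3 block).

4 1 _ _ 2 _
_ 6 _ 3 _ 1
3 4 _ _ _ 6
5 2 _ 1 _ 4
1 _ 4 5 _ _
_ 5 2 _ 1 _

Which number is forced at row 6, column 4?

4

Cell row 6, column 4 itself could take any of {4, 6} by direct elimination.
Consider where 4 can go in row 6.
row 6, column 1 is out (column 1 already has a 4).
row 6, column 6 is out (column 6 already has a 4).
So the only cell in row 6 that can hold 4 is row 6, column 4.
Therefore row 6, column 4 = 4.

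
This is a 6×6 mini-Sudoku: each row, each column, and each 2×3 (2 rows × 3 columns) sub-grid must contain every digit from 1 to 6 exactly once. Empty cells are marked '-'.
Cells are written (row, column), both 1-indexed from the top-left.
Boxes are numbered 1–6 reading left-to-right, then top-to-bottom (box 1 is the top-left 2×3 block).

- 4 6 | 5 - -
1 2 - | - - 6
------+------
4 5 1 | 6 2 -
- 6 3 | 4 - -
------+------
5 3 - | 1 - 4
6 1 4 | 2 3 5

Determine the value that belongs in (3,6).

Row 3 already contains {1, 2, 4, 5, 6}.
Column 6 already contains {4, 5, 6}.
Its 2×3 block (box 4) already contains {2, 4, 6}.
The only value from 1–6 not eliminated is 3, so (3,6) = 3.

3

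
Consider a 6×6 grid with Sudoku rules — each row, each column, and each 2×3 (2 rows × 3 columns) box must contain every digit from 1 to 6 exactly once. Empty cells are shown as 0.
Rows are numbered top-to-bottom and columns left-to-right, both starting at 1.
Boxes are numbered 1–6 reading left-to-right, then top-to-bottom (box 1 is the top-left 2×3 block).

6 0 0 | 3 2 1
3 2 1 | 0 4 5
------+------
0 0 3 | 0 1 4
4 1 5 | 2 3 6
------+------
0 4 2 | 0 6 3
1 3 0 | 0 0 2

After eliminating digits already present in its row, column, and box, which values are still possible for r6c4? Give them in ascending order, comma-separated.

Row 6 already contains {1, 2, 3}.
Column 4 already contains {2, 3}.
Its 2×3 block (box 6) already contains {2, 3, 6}.
Removing those from 1–6 leaves {4, 5} as the candidates for r6c4.

4,5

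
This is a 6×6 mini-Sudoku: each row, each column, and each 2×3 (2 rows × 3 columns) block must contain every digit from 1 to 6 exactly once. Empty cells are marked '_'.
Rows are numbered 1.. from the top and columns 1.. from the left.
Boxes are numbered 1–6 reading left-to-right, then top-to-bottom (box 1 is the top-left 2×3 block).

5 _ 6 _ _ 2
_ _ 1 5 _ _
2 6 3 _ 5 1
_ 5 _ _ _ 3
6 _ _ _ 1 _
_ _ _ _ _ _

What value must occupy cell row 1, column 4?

1

Cell row 1, column 4 itself could take any of {1, 3, 4} by direct elimination.
Consider where 1 can go in column 4.
row 3, column 4 is out (row 3 already has a 1).
row 4, column 4 is out (box 4 already has a 1).
row 5, column 4 is out (row 5 already has a 1).
row 6, column 4 is out (box 6 already has a 1).
So the only cell in column 4 that can hold 1 is row 1, column 4.
Therefore row 1, column 4 = 1.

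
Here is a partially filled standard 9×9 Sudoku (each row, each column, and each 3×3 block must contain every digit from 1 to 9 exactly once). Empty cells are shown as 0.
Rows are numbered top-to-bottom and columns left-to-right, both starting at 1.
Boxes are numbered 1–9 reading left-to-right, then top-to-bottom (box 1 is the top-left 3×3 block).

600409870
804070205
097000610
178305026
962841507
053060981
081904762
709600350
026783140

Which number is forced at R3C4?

5

Cell R3C4 itself could take any of {2, 5} by direct elimination.
Consider where 5 can go in column 4.
R2C4 is out (row 2 already has a 5).
R6C4 is out (row 6 already has a 5).
So the only cell in column 4 that can hold 5 is R3C4.
Therefore R3C4 = 5.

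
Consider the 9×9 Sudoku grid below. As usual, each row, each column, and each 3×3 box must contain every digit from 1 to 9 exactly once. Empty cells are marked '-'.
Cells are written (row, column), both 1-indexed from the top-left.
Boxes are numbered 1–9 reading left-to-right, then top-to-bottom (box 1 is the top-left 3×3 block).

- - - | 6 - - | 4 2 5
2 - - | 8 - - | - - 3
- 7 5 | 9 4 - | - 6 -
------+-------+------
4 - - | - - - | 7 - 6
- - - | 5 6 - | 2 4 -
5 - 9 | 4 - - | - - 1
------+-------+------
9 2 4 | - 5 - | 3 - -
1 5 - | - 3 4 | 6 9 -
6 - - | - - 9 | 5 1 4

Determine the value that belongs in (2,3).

6

Cell (2,3) itself could take any of {1, 6} by direct elimination.
Consider where 6 can go in column 3.
(1,3) is out (row 1 already has a 6).
(4,3) is out (row 4 already has a 6).
(5,3) is out (row 5 already has a 6).
(8,3) is out (row 8 already has a 6).
(9,3) is out (row 9 already has a 6).
So the only cell in column 3 that can hold 6 is (2,3).
Therefore (2,3) = 6.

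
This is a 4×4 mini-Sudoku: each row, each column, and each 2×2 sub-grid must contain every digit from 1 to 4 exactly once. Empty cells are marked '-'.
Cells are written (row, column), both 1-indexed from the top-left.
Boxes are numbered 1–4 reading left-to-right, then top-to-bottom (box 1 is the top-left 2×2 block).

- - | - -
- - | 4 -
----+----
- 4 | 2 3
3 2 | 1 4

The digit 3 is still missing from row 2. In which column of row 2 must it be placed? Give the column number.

Consider where 3 can go in row 2.
(2,1) is out (column 1 already has a 3).
(2,4) is out (column 4 already has a 3).
So the only cell in row 2 that can hold 3 is (2,2).
That is column 2.

2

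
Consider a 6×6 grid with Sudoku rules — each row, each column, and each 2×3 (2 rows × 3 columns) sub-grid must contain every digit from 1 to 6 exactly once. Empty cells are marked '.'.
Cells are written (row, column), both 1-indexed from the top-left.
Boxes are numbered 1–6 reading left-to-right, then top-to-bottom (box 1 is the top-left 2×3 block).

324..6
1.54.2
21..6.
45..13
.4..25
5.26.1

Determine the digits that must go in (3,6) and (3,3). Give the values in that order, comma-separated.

For (3,6):
  Row 3 already contains {1, 2, 6}.
  Column 6 already contains {1, 2, 3, 5, 6}.
  Its 2×3 block (box 4) already contains {1, 3, 6}.
  The only value from 1–6 not eliminated is 4, so (3,6) = 4.
For (3,3):
  Row 3 already contains {1, 2, 6}.
  Column 3 already contains {2, 4, 5}.
  Its 2×3 block (box 3) already contains {1, 2, 4, 5}.
  The only value from 1–6 not eliminated is 3, so (3,3) = 3.

4,3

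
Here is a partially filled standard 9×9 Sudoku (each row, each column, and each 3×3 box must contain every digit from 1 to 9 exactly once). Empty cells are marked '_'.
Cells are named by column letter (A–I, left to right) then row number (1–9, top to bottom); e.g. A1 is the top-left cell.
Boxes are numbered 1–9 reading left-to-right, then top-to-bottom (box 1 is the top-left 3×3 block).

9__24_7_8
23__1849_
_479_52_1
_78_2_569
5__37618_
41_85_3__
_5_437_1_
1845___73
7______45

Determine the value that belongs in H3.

Row 3 already contains {1, 2, 4, 5, 7, 9}.
Column H already contains {1, 4, 6, 7, 8, 9}.
Its 3×3 block (box 3) already contains {1, 2, 4, 7, 8, 9}.
The only value from 1–9 not eliminated is 3, so H3 = 3.

3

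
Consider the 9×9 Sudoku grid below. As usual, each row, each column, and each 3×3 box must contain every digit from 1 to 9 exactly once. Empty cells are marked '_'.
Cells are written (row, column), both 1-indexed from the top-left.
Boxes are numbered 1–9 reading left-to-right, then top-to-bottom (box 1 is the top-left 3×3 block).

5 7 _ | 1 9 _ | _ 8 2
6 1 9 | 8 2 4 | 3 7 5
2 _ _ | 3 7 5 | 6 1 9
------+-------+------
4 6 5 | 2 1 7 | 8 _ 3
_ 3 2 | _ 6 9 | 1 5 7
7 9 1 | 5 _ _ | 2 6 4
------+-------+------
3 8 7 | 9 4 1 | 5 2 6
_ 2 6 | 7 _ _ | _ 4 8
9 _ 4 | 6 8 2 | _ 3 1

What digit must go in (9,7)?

7

Row 9 already contains {1, 2, 3, 4, 6, 8, 9}.
Column 7 already contains {1, 2, 3, 5, 6, 8}.
Its 3×3 block (box 9) already contains {1, 2, 3, 4, 5, 6, 8}.
The only value from 1–9 not eliminated is 7, so (9,7) = 7.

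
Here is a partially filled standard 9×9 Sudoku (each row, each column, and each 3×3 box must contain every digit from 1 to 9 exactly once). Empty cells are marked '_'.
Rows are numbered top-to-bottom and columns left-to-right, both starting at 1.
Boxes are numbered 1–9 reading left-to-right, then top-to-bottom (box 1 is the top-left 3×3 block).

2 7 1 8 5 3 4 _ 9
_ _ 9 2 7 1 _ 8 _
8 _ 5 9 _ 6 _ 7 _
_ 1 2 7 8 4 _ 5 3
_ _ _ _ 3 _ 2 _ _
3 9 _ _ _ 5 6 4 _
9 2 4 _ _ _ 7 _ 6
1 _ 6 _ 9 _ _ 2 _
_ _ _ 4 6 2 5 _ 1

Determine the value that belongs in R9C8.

Cell R9C8 itself could take any of {3, 9} by direct elimination.
Consider where 9 can go in row 9.
R9C1 is out (column 1 already has a 9).
R9C2 is out (column 2 already has a 9).
R9C3 is out (column 3 already has a 9).
So the only cell in row 9 that can hold 9 is R9C8.
Therefore R9C8 = 9.

9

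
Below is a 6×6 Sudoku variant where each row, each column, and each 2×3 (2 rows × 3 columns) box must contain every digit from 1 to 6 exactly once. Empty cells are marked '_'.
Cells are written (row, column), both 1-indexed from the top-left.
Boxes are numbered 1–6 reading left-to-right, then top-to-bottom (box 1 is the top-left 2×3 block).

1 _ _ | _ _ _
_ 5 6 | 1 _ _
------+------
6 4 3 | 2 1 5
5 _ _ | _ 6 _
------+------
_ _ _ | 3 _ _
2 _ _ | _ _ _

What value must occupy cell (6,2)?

Cell (6,2) itself could take any of {1, 3, 6} by direct elimination.
Consider where 3 can go in row 6.
(6,3) is out (column 3 already has a 3).
(6,4) is out (column 4 already has a 3).
(6,5) is out (box 6 already has a 3).
(6,6) is out (box 6 already has a 3).
So the only cell in row 6 that can hold 3 is (6,2).
Therefore (6,2) = 3.

3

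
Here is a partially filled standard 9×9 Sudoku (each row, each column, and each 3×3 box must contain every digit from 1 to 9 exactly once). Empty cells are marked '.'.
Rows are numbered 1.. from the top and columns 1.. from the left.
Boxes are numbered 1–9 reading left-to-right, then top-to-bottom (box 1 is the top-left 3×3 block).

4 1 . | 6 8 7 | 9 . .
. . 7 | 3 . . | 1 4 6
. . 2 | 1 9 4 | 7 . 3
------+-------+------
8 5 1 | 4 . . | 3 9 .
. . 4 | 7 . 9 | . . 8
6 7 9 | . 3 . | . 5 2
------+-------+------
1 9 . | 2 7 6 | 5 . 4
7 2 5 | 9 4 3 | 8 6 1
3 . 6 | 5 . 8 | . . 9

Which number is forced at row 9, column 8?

7

Cell row 9, column 8 itself could take any of {2, 7} by direct elimination.
Consider where 7 can go in column 8.
row 1, column 8 is out (row 1 already has a 7).
row 3, column 8 is out (row 3 already has a 7).
row 5, column 8 is out (row 5 already has a 7).
row 7, column 8 is out (row 7 already has a 7).
So the only cell in column 8 that can hold 7 is row 9, column 8.
Therefore row 9, column 8 = 7.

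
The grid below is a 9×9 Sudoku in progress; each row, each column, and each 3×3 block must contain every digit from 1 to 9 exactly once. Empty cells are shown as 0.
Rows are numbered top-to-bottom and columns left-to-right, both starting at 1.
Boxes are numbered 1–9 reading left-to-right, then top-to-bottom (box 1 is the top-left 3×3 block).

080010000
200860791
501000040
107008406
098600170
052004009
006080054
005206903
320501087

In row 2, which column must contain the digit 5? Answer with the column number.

6

Consider where 5 can go in row 2.
R2C2 is out (column 2 already has a 5).
R2C3 is out (column 3 already has a 5).
So the only cell in row 2 that can hold 5 is R2C6.
That is column 6.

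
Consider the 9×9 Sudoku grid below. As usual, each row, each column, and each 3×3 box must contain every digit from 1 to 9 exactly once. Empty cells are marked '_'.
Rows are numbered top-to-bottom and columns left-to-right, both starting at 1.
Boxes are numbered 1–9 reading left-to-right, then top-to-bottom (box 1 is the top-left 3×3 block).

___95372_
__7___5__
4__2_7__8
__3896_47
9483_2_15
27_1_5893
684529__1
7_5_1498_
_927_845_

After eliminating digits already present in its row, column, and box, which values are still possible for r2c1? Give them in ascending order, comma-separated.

1,3,8

Row 2 already contains {5, 7}.
Column 1 already contains {2, 4, 6, 7, 9}.
Its 3×3 block (box 1) already contains {4, 7}.
Removing those from 1–9 leaves {1, 3, 8} as the candidates for r2c1.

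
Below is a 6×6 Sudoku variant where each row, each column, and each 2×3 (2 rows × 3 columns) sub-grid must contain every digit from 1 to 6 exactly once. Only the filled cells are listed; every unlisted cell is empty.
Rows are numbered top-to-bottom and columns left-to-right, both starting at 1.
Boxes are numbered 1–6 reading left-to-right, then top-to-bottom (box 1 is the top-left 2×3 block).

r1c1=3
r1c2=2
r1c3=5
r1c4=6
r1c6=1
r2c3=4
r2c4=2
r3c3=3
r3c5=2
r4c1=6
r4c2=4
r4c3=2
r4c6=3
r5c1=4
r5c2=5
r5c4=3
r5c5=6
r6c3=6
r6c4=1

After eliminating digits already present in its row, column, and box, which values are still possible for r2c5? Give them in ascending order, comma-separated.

Row 2 already contains {2, 4}.
Column 5 already contains {2, 6}.
Its 2×3 block (box 2) already contains {1, 2, 6}.
Removing those from 1–6 leaves {3, 5} as the candidates for r2c5.

3,5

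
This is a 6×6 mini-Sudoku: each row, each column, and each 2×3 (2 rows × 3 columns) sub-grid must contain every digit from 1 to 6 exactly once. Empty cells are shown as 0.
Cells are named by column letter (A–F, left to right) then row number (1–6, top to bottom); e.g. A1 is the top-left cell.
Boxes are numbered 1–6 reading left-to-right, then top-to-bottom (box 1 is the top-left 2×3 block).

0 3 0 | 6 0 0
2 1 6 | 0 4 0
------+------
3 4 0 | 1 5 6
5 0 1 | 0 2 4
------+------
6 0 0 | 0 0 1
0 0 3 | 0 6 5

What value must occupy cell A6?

1

Cell A6 itself could take any of {1, 4} by direct elimination.
Consider where 1 can go in column A.
A1 is out (box 1 already has a 1).
So the only cell in column A that can hold 1 is A6.
Therefore A6 = 1.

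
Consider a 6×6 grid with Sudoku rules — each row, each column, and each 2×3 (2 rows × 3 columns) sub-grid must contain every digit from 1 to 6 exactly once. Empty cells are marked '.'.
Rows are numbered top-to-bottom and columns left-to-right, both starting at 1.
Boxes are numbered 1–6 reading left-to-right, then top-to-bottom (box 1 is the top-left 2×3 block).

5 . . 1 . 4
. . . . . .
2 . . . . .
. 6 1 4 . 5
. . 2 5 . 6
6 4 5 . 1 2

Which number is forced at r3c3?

4

Cell r3c3 itself could take any of {3, 4} by direct elimination.
Consider where 4 can go in row 3.
r3c2 is out (column 2 already has a 4).
r3c4 is out (column 4 already has a 4).
r3c5 is out (box 4 already has a 4).
r3c6 is out (column 6 already has a 4).
So the only cell in row 3 that can hold 4 is r3c3.
Therefore r3c3 = 4.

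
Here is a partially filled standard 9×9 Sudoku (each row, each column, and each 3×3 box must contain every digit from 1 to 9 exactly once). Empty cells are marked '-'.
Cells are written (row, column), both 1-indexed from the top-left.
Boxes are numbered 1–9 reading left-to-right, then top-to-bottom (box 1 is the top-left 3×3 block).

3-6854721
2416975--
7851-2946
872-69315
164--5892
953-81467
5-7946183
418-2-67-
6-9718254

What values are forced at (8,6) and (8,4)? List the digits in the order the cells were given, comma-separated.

3,5

For (8,6):
  Row 8 already contains {1, 2, 4, 6, 7, 8}.
  Column 6 already contains {1, 2, 4, 5, 6, 7, 8, 9}.
  Its 3×3 block (box 8) already contains {1, 2, 4, 6, 7, 8, 9}.
  The only value from 1–9 not eliminated is 3, so (8,6) = 3.
For (8,4):
  Consider where 5 can go in row 8.
  (8,6) is out (column 6 already has a 5).
  (8,9) is out (column 9 already has a 5).
  So the only cell in row 8 that can hold 5 is (8,4).
  So (8,4) = 5.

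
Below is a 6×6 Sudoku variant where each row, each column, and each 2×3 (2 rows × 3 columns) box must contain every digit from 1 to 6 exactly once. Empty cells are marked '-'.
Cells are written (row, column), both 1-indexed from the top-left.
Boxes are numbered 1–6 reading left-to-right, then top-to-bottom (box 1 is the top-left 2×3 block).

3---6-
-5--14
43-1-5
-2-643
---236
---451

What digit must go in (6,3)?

Cell (6,3) itself could take any of {2, 3, 6} by direct elimination.
Consider where 3 can go in row 6.
(6,1) is out (column 1 already has a 3).
(6,2) is out (column 2 already has a 3).
So the only cell in row 6 that can hold 3 is (6,3).
Therefore (6,3) = 3.

3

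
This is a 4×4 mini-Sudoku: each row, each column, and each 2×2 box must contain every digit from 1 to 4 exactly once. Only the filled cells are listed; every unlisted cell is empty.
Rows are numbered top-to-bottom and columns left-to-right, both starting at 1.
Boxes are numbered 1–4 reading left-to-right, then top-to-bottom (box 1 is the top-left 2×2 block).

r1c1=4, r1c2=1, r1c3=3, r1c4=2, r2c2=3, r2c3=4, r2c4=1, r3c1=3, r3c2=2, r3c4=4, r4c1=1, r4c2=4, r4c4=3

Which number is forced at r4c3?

2

Row 4 already contains {1, 3, 4}.
Column 3 already contains {3, 4}.
Its 2×2 block (box 4) already contains {3, 4}.
The only value from 1–4 not eliminated is 2, so r4c3 = 2.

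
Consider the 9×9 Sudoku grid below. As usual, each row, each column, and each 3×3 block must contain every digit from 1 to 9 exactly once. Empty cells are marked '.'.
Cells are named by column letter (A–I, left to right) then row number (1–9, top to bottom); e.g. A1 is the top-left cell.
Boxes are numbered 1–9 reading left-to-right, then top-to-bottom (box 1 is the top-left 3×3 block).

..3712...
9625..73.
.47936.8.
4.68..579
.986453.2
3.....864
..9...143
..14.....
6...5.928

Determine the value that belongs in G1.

Cell G1 itself could take any of {4, 6} by direct elimination.
Consider where 4 can go in column G.
G3 is out (row 3 already has a 4).
G8 is out (row 8 already has a 4).
So the only cell in column G that can hold 4 is G1.
Therefore G1 = 4.

4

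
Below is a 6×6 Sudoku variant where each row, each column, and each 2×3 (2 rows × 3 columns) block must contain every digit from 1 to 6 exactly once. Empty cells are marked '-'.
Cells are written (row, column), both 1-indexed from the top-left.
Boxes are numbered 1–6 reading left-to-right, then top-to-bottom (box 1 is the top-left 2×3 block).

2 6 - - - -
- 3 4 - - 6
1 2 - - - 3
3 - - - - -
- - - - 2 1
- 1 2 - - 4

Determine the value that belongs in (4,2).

Cell (4,2) itself could take any of {4, 5} by direct elimination.
Consider where 4 can go in box 3.
(3,3) is out (column 3 already has a 4).
(4,3) is out (column 3 already has a 4).
So the only cell in box 3 that can hold 4 is (4,2).
Therefore (4,2) = 4.

4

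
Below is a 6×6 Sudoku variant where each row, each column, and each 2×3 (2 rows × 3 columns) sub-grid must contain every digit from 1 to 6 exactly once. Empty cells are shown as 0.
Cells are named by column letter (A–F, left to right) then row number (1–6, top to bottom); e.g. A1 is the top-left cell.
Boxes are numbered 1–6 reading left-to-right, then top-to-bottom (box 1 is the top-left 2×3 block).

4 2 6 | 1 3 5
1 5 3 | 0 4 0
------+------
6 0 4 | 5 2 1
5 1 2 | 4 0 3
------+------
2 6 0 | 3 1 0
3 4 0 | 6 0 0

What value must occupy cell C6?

1

Cell C6 itself could take any of {1, 5} by direct elimination.
Consider where 1 can go in box 5.
C5 is out (row 5 already has a 1).
So the only cell in box 5 that can hold 1 is C6.
Therefore C6 = 1.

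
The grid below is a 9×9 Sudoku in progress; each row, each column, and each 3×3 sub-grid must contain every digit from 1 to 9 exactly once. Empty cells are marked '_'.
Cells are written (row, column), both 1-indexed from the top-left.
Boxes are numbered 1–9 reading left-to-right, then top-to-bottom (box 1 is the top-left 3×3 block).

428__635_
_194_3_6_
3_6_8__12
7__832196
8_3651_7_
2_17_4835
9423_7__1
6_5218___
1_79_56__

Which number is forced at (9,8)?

Cell (9,8) itself could take any of {2, 4, 8} by direct elimination.
Consider where 2 can go in box 9.
(7,7) is out (row 7 already has a 2). (7,8) is out (row 7 already has a 2). (8,7) is out (row 8 already has a 2). (8,8) is out (row 8 already has a 2). The remaining empty cells in box 9 are similarly blocked.
So the only cell in box 9 that can hold 2 is (9,8).
Therefore (9,8) = 2.

2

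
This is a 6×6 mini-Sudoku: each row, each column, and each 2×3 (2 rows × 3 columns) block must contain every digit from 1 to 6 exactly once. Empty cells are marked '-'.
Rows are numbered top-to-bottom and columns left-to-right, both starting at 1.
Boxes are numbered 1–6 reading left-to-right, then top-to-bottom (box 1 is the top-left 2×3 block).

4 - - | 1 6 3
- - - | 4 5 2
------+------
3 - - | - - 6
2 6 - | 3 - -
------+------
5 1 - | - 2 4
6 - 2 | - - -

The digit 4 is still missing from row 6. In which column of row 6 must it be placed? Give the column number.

Consider where 4 can go in row 6.
R6C4 is out (column 4 already has a 4).
R6C5 is out (box 6 already has a 4).
R6C6 is out (column 6 already has a 4).
So the only cell in row 6 that can hold 4 is R6C2.
That is column 2.

2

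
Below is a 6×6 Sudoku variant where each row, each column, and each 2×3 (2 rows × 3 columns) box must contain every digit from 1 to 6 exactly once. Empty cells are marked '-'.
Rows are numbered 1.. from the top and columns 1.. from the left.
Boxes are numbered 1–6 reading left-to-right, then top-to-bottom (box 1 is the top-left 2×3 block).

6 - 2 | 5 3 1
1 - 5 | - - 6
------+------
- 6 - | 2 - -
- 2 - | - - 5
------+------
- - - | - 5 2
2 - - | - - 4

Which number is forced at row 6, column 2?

5

Cell row 6, column 2 itself could take any of {1, 3, 5} by direct elimination.
Consider where 5 can go in box 5.
row 5, column 1 is out (row 5 already has a 5).
row 5, column 2 is out (row 5 already has a 5).
row 5, column 3 is out (row 5 already has a 5).
row 6, column 3 is out (column 3 already has a 5).
So the only cell in box 5 that can hold 5 is row 6, column 2.
Therefore row 6, column 2 = 5.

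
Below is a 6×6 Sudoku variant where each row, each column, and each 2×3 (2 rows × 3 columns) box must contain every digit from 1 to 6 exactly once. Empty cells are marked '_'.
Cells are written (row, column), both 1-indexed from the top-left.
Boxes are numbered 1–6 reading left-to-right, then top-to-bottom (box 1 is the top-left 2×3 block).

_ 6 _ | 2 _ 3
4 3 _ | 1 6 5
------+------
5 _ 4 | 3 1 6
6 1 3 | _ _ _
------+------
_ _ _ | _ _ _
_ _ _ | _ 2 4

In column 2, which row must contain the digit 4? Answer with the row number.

Consider where 4 can go in column 2.
(3,2) is out (row 3 already has a 4).
(6,2) is out (row 6 already has a 4).
So the only cell in column 2 that can hold 4 is (5,2).
That is row 5.

5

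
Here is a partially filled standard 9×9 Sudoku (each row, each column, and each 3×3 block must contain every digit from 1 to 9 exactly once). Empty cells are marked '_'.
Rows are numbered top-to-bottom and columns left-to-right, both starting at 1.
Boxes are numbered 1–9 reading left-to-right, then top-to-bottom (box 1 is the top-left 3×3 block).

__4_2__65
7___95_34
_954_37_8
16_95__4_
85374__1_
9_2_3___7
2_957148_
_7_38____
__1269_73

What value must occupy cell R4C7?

3

Cell R4C7 itself could take any of {2, 3, 8} by direct elimination.
Consider where 3 can go in box 6.
R4C9 is out (column 9 already has a 3).
R5C7 is out (row 5 already has a 3).
R5C9 is out (row 5 already has a 3).
R6C7 is out (row 6 already has a 3).
R6C8 is out (row 6 already has a 3).
So the only cell in box 6 that can hold 3 is R4C7.
Therefore R4C7 = 3.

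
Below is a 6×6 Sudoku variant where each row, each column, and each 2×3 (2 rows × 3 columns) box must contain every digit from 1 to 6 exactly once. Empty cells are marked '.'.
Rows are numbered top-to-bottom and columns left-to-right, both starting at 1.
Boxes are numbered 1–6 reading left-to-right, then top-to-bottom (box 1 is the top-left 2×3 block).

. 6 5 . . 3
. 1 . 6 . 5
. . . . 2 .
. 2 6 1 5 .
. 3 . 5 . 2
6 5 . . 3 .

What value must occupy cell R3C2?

Row 3 already contains {2}.
Column 2 already contains {1, 2, 3, 5, 6}.
Its 2×3 block (box 3) already contains {2, 6}.
The only value from 1–6 not eliminated is 4, so R3C2 = 4.

4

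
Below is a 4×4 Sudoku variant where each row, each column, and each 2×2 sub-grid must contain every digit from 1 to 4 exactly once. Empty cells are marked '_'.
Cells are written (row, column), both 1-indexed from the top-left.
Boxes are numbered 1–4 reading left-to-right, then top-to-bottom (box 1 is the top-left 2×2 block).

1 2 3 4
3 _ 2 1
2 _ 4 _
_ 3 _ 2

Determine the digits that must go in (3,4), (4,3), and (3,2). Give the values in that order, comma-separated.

For (3,4):
  Row 3 already contains {2, 4}.
  Column 4 already contains {1, 2, 4}.
  Its 2×2 block (box 4) already contains {2, 4}.
  The only value from 1–4 not eliminated is 3, so (3,4) = 3.
For (4,3):
  Row 4 already contains {2, 3}.
  Column 3 already contains {2, 3, 4}.
  Its 2×2 block (box 4) already contains {2, 4}.
  The only value from 1–4 not eliminated is 1, so (4,3) = 1.
For (3,2):
  Row 3 already contains {2, 4}.
  Column 2 already contains {2, 3}.
  Its 2×2 block (box 3) already contains {2, 3}.
  The only value from 1–4 not eliminated is 1, so (3,2) = 1.

3,1,1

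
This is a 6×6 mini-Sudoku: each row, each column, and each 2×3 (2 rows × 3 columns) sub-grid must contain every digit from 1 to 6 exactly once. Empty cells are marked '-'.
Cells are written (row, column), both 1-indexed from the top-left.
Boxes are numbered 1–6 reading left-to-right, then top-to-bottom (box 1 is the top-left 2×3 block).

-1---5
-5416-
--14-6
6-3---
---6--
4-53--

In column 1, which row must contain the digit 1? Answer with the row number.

Consider where 1 can go in column 1.
(1,1) is out (row 1 already has a 1).
(2,1) is out (row 2 already has a 1).
(3,1) is out (row 3 already has a 1).
So the only cell in column 1 that can hold 1 is (5,1).
That is row 5.

5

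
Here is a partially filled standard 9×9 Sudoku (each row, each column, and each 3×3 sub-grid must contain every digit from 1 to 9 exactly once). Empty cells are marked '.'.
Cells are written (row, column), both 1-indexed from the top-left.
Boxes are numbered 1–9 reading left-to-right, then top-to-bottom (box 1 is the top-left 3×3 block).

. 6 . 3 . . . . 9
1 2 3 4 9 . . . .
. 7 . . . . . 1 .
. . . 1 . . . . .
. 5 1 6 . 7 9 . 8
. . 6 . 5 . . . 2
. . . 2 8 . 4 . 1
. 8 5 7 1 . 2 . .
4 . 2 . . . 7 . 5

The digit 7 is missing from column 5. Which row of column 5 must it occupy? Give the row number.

Consider where 7 can go in column 5.
(3,5) is out (row 3 already has a 7).
(4,5) is out (box 5 already has a 7).
(5,5) is out (row 5 already has a 7).
(9,5) is out (row 9 already has a 7).
So the only cell in column 5 that can hold 7 is (1,5).
That is row 1.

1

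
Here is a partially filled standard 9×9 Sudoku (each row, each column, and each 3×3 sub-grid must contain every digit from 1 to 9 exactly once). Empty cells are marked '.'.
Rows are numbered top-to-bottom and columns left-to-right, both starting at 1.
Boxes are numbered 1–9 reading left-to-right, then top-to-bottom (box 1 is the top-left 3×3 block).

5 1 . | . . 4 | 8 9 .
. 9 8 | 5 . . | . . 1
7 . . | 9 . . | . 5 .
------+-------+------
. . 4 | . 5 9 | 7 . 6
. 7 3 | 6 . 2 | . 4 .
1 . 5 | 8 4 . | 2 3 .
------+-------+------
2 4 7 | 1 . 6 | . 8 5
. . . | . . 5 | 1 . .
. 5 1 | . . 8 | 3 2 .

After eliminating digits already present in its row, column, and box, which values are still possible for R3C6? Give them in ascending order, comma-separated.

1,3

Row 3 already contains {5, 7, 9}.
Column 6 already contains {2, 4, 5, 6, 8, 9}.
Its 3×3 block (box 2) already contains {4, 5, 9}.
Removing those from 1–9 leaves {1, 3} as the candidates for R3C6.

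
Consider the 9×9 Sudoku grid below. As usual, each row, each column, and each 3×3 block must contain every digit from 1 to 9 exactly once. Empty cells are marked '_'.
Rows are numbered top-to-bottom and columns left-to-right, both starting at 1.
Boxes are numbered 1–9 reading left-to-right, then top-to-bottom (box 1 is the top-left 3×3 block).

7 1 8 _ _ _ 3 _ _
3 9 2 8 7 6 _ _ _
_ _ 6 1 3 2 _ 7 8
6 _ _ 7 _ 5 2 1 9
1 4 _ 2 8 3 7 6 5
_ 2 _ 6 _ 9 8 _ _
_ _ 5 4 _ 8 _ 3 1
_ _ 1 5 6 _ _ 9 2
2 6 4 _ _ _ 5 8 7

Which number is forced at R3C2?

Row 3 already contains {1, 2, 3, 6, 7, 8}.
Column 2 already contains {1, 2, 4, 6, 9}.
Its 3×3 block (box 1) already contains {1, 2, 3, 6, 7, 8, 9}.
The only value from 1–9 not eliminated is 5, so R3C2 = 5.

5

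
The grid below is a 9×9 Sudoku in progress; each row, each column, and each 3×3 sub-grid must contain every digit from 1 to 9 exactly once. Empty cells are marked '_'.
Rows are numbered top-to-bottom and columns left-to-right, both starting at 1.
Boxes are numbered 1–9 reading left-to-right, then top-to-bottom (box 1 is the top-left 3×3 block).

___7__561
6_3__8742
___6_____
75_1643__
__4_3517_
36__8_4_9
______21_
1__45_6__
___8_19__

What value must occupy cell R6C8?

5

Cell R6C8 itself could take any of {2, 5} by direct elimination.
Consider where 5 can go in row 6.
R6C3 is out (box 4 already has a 5).
R6C4 is out (box 5 already has a 5).
R6C6 is out (column 6 already has a 5).
So the only cell in row 6 that can hold 5 is R6C8.
Therefore R6C8 = 5.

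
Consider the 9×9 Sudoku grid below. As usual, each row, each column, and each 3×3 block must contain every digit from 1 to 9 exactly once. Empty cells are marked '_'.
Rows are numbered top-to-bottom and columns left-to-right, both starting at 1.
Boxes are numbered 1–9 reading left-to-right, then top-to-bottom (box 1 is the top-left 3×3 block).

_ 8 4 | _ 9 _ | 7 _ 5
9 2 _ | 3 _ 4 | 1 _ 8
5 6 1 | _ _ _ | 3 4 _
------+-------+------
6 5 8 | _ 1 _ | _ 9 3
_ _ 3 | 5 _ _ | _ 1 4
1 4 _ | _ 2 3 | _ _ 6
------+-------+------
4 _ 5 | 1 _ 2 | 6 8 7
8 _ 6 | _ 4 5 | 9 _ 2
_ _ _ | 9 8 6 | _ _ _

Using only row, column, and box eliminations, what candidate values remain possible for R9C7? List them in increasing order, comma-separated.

Row 9 already contains {6, 8, 9}.
Column 7 already contains {1, 3, 6, 7, 9}.
Its 3×3 block (box 9) already contains {2, 6, 7, 8, 9}.
Removing those from 1–9 leaves {4, 5} as the candidates for R9C7.

4,5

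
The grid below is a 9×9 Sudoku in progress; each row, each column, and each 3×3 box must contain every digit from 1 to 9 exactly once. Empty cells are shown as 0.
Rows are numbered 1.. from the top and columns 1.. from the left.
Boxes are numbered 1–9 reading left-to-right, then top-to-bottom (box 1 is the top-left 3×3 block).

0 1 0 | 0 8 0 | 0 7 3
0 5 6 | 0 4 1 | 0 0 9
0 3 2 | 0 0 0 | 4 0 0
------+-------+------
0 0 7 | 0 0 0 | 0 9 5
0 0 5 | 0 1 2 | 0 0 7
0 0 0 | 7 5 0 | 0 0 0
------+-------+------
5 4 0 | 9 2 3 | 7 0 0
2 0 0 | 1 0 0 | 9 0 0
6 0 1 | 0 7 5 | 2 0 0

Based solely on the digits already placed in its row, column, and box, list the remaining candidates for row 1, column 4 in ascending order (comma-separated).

Row 1 already contains {1, 3, 7, 8}.
Column 4 already contains {1, 7, 9}.
Its 3×3 block (box 2) already contains {1, 4, 8}.
Removing those from 1–9 leaves {2, 5, 6} as the candidates for row 1, column 4.

2,5,6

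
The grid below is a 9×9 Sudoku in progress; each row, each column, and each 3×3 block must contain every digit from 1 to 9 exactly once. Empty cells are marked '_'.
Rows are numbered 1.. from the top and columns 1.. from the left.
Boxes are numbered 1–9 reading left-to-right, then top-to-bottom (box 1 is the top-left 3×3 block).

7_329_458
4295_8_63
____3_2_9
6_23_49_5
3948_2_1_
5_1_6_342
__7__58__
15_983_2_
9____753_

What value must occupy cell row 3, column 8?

7

Row 3 already contains {2, 3, 9}.
Column 8 already contains {1, 2, 3, 4, 5, 6}.
Its 3×3 block (box 3) already contains {2, 3, 4, 5, 6, 8, 9}.
The only value from 1–9 not eliminated is 7, so row 3, column 8 = 7.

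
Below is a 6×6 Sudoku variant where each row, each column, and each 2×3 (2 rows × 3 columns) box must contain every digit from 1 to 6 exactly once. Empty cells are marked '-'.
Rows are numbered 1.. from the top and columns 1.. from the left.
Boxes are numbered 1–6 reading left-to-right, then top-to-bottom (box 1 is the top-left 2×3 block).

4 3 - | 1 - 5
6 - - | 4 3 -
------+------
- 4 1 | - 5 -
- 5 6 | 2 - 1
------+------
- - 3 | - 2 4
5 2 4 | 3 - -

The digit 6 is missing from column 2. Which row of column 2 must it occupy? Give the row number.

5

Consider where 6 can go in column 2.
row 2, column 2 is out (row 2 already has a 6).
So the only cell in column 2 that can hold 6 is row 5, column 2.
That is row 5.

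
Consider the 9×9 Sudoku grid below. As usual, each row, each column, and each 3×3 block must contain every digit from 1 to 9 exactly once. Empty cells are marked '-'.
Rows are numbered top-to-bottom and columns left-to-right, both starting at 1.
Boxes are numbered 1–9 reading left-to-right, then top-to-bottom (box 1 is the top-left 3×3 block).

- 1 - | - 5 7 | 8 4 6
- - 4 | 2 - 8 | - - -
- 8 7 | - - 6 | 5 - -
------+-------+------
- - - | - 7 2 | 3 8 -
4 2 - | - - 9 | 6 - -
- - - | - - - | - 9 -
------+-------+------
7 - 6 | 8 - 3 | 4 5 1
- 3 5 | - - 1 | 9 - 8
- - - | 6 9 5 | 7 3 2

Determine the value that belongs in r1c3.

Cell r1c3 itself could take any of {2, 3, 9} by direct elimination.
Consider where 2 can go in column 3.
r4c3 is out (row 4 already has a 2).
r5c3 is out (row 5 already has a 2).
r6c3 is out (box 4 already has a 2).
r9c3 is out (row 9 already has a 2).
So the only cell in column 3 that can hold 2 is r1c3.
Therefore r1c3 = 2.

2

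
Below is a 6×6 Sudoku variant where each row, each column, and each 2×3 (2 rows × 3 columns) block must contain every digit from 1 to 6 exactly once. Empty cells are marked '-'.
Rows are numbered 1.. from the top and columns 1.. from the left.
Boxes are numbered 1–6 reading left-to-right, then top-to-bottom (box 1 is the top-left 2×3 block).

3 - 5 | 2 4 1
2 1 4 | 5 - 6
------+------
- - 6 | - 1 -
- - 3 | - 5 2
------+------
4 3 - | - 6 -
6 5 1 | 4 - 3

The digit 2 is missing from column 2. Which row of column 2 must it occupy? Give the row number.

3

Consider where 2 can go in column 2.
row 1, column 2 is out (row 1 already has a 2).
row 4, column 2 is out (row 4 already has a 2).
So the only cell in column 2 that can hold 2 is row 3, column 2.
That is row 3.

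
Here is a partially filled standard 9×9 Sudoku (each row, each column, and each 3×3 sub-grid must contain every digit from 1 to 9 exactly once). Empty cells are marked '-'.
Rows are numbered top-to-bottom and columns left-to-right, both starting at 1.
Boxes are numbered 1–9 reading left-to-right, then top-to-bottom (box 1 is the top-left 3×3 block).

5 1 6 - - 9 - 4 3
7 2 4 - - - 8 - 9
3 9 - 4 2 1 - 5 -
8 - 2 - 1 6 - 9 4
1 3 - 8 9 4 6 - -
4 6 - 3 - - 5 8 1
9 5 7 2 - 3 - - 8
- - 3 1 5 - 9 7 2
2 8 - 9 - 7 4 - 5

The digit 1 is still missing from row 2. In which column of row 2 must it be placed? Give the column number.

Consider where 1 can go in row 2.
R2C4 is out (column 4 already has a 1).
R2C5 is out (column 5 already has a 1).
R2C6 is out (column 6 already has a 1).
So the only cell in row 2 that can hold 1 is R2C8.
That is column 8.

8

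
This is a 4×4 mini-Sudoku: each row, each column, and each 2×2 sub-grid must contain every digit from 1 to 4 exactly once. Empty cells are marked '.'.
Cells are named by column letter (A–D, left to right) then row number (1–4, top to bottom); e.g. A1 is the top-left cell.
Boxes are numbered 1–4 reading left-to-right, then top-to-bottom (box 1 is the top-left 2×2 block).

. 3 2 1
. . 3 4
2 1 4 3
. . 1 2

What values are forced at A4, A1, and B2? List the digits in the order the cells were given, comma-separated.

3,4,2

For A4:
  Consider where 3 can go in box 3.
  B4 is out (column B already has a 3).
  So the only cell in box 3 that can hold 3 is A4.
  So A4 = 3.
For A1:
  Row 1 already contains {1, 2, 3}.
  Column A already contains {2}.
  Its 2×2 block (box 1) already contains {3}.
  The only value from 1–4 not eliminated is 4, so A1 = 4.
For B2:
  Row 2 already contains {3, 4}.
  Column B already contains {1, 3}.
  Its 2×2 block (box 1) already contains {3}.
  The only value from 1–4 not eliminated is 2, so B2 = 2.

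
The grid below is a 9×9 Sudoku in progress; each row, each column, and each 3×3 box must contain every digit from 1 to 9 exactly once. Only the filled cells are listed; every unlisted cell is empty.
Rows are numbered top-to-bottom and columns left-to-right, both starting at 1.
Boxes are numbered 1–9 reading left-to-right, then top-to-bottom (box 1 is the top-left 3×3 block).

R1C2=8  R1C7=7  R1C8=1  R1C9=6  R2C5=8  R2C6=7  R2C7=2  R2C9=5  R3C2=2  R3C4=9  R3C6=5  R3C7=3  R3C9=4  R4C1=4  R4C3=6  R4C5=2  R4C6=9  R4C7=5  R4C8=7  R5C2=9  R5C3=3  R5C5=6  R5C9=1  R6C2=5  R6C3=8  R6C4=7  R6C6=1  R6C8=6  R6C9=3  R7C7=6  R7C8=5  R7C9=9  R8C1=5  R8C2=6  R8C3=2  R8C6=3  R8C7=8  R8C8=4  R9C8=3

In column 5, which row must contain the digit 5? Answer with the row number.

9

Consider where 5 can go in column 5.
R1C5 is out (box 2 already has a 5).
R3C5 is out (row 3 already has a 5).
R6C5 is out (row 6 already has a 5).
R7C5 is out (row 7 already has a 5).
R8C5 is out (row 8 already has a 5).
So the only cell in column 5 that can hold 5 is R9C5.
That is row 9.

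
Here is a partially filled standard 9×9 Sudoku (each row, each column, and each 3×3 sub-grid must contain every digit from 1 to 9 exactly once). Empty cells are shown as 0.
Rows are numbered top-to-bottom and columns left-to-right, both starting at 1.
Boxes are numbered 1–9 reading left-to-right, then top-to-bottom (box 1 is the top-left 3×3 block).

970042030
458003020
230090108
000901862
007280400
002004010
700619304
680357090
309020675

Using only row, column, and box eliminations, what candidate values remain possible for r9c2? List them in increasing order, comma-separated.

1,4

Row 9 already contains {2, 3, 5, 6, 7, 9}.
Column 2 already contains {3, 5, 7, 8}.
Its 3×3 block (box 7) already contains {3, 6, 7, 8, 9}.
Removing those from 1–9 leaves {1, 4} as the candidates for r9c2.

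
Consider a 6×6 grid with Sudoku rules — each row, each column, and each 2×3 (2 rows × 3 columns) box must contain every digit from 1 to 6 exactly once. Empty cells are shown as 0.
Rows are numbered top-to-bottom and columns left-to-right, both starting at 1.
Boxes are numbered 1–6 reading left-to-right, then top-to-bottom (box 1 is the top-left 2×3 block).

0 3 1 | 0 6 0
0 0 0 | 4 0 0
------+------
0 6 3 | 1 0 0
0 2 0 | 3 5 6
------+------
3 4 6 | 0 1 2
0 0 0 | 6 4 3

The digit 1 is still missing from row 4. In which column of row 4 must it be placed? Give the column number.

Consider where 1 can go in row 4.
R4C3 is out (column 3 already has a 1).
So the only cell in row 4 that can hold 1 is R4C1.
That is column 1.

1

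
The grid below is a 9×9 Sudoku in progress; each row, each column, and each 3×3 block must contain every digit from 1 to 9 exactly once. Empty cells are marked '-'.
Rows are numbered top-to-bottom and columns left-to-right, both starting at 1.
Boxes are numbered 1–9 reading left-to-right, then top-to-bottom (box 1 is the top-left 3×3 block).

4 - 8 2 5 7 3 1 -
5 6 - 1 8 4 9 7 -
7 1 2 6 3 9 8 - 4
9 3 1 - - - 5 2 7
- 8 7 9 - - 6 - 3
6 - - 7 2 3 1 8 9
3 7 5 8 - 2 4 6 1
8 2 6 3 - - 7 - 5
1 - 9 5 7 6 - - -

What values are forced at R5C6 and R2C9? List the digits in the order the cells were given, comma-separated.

For R5C6:
  Consider where 5 can go in column 6.
  R4C6 is out (row 4 already has a 5).
  R8C6 is out (row 8 already has a 5).
  So the only cell in column 6 that can hold 5 is R5C6.
  So R5C6 = 5.
For R2C9:
  Row 2 already contains {1, 4, 5, 6, 7, 8, 9}.
  Column 9 already contains {1, 3, 4, 5, 7, 9}.
  Its 3×3 block (box 3) already contains {1, 3, 4, 7, 8, 9}.
  The only value from 1–9 not eliminated is 2, so R2C9 = 2.

5,2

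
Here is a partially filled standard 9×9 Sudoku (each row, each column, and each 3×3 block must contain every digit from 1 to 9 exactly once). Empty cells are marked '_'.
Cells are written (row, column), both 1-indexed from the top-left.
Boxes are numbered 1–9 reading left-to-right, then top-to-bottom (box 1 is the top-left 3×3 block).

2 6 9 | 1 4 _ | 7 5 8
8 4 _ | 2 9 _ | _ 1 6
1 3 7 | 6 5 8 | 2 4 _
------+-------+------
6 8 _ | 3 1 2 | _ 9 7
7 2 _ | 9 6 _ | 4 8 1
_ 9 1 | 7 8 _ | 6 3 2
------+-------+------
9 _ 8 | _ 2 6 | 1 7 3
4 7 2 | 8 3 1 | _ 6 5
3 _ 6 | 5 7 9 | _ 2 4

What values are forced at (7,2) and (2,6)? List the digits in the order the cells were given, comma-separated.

For (7,2):
  Row 7 already contains {1, 2, 3, 6, 7, 8, 9}.
  Column 2 already contains {2, 3, 4, 6, 7, 8, 9}.
  Its 3×3 block (box 7) already contains {2, 3, 4, 6, 7, 8, 9}.
  The only value from 1–9 not eliminated is 5, so (7,2) = 5.
For (2,6):
  Consider where 7 can go in column 6.
  (1,6) is out (row 1 already has a 7).
  (5,6) is out (row 5 already has a 7).
  (6,6) is out (row 6 already has a 7).
  So the only cell in column 6 that can hold 7 is (2,6).
  So (2,6) = 7.

5,7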